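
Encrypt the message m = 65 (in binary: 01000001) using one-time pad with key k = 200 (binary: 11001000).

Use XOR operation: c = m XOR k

Step 1: Write out the XOR operation bit by bit:
  Message: 01000001
  Key:     11001000
  XOR:     10001001
Step 2: Convert to decimal: 10001001 = 137.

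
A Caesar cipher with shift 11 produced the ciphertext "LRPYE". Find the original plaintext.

Step 1: Reverse the shift by subtracting 11 from each letter position.
  L (position 11) -> position (11-11) mod 26 = 0 -> A
  R (position 17) -> position (17-11) mod 26 = 6 -> G
  P (position 15) -> position (15-11) mod 26 = 4 -> E
  Y (position 24) -> position (24-11) mod 26 = 13 -> N
  E (position 4) -> position (4-11) mod 26 = 19 -> T
Decrypted message: AGENT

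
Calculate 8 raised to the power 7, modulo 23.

Step 1: Compute 8^7 mod 23 step by step, reducing modulo 23 at each step.
  8^1 mod 23 = 8
  8^2 mod 23 = (8 * 8) mod 23 = 18
  8^3 mod 23 = (18 * 8) mod 23 = 6
  8^4 mod 23 = (6 * 8) mod 23 = 2
  8^5 mod 23 = (2 * 8) mod 23 = 16
  8^6 mod 23 = (16 * 8) mod 23 = 13
  8^7 mod 23 = (13 * 8) mod 23 = 12
Step 2: Result = 12.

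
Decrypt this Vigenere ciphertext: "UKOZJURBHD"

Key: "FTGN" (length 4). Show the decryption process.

Step 1: Key 'FTGN' has length 4. Extended key: FTGNFTGNFT
Step 2: Decrypt each position:
  U(20) - F(5) = 15 = P
  K(10) - T(19) = 17 = R
  O(14) - G(6) = 8 = I
  Z(25) - N(13) = 12 = M
  J(9) - F(5) = 4 = E
  U(20) - T(19) = 1 = B
  R(17) - G(6) = 11 = L
  B(1) - N(13) = 14 = O
  H(7) - F(5) = 2 = C
  D(3) - T(19) = 10 = K
Plaintext: PRIMEBLOCK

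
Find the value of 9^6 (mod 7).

Step 1: Compute 9^6 mod 7 step by step, reducing modulo 7 at each step.
  9^1 mod 7 = 2
  9^2 mod 7 = (2 * 9) mod 7 = 4
  9^3 mod 7 = (4 * 9) mod 7 = 1
  9^4 mod 7 = (1 * 9) mod 7 = 2
  9^5 mod 7 = (2 * 9) mod 7 = 4
  9^6 mod 7 = (4 * 9) mod 7 = 1
Step 2: Result = 1.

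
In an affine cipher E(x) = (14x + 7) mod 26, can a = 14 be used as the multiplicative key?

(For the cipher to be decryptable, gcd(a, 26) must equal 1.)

Step 1: Compute gcd(14, 26).
Step 2: gcd(14, 26) = 2.
Since gcd = 2 != 1, 14 shares a common factor with 26, so it cannot be used.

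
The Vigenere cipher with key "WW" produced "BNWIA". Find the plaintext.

Step 1: Extend key: WWWWW
Step 2: Decrypt each letter (c - k) mod 26:
  B(1) - W(22) = (1-22) mod 26 = 5 = F
  N(13) - W(22) = (13-22) mod 26 = 17 = R
  W(22) - W(22) = (22-22) mod 26 = 0 = A
  I(8) - W(22) = (8-22) mod 26 = 12 = M
  A(0) - W(22) = (0-22) mod 26 = 4 = E
Plaintext: FRAME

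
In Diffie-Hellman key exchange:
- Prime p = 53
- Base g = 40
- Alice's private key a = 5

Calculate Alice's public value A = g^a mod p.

Step 1: A = g^a mod p = 40^5 mod 53.
  40^1 mod 53 = 40
  40^2 mod 53 = (40 * 40) mod 53 = 10
  40^3 mod 53 = (10 * 40) mod 53 = 29
  40^4 mod 53 = (29 * 40) mod 53 = 47
  40^5 mod 53 = (47 * 40) mod 53 = 25
Result: A = 25.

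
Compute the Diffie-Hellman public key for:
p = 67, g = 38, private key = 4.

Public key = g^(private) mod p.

Step 1: A = g^a mod p = 38^4 mod 67.
  38^1 mod 67 = 38
  38^2 mod 67 = (38 * 38) mod 67 = 37
  38^3 mod 67 = (37 * 38) mod 67 = 66
  38^4 mod 67 = (66 * 38) mod 67 = 29
Result: A = 29.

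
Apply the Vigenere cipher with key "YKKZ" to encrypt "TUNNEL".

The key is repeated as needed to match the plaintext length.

Step 1: Repeat key to match plaintext length:
  Plaintext: TUNNEL
  Key:       YKKZYK
Step 2: Encrypt each letter:
  T(19) + Y(24) = (19+24) mod 26 = 17 = R
  U(20) + K(10) = (20+10) mod 26 = 4 = E
  N(13) + K(10) = (13+10) mod 26 = 23 = X
  N(13) + Z(25) = (13+25) mod 26 = 12 = M
  E(4) + Y(24) = (4+24) mod 26 = 2 = C
  L(11) + K(10) = (11+10) mod 26 = 21 = V
Ciphertext: REXMCV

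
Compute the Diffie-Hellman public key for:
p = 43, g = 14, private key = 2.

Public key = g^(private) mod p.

Step 1: A = g^a mod p = 14^2 mod 43.
  14^1 mod 43 = 14
  14^2 mod 43 = (14 * 14) mod 43 = 24
Result: A = 24.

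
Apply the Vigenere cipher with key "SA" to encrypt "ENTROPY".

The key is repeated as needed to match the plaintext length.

Step 1: Repeat key to match plaintext length:
  Plaintext: ENTROPY
  Key:       SASASAS
Step 2: Encrypt each letter:
  E(4) + S(18) = (4+18) mod 26 = 22 = W
  N(13) + A(0) = (13+0) mod 26 = 13 = N
  T(19) + S(18) = (19+18) mod 26 = 11 = L
  R(17) + A(0) = (17+0) mod 26 = 17 = R
  O(14) + S(18) = (14+18) mod 26 = 6 = G
  P(15) + A(0) = (15+0) mod 26 = 15 = P
  Y(24) + S(18) = (24+18) mod 26 = 16 = Q
Ciphertext: WNLRGPQ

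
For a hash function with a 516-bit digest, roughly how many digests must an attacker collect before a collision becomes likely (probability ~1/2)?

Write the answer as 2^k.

Step 1: The birthday paradox gives collision probability ~50% after sqrt(2^n) = 2^(n/2) hashes.
Step 2: For 516-bit output: 2^(516/2) = 2^258.
Step 3: Approximately 2^258 hash computations needed.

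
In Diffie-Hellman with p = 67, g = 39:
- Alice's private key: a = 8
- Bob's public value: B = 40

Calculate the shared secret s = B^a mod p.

Step 1: s = B^a mod p = 40^8 mod 67.
  40^1 mod 67 = 40
  40^2 mod 67 = (40 * 40) mod 67 = 59
  40^3 mod 67 = (59 * 40) mod 67 = 15
  40^4 mod 67 = (15 * 40) mod 67 = 64
  40^5 mod 67 = (64 * 40) mod 67 = 14
  40^6 mod 67 = (14 * 40) mod 67 = 24
  40^7 mod 67 = (24 * 40) mod 67 = 22
  40^8 mod 67 = (22 * 40) mod 67 = 9
Result: shared secret = 9.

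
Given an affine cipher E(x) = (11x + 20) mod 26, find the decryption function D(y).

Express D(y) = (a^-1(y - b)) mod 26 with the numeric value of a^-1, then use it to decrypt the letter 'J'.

Step 1: Find a^-1, the modular inverse of 11 mod 26.
Step 2: We need 11 * a^-1 = 1 (mod 26).
Step 3: 11 * 19 = 209 = 8 * 26 + 1, so a^-1 = 19.
Step 4: D(y) = 19(y - 20) mod 26.
Step 5: Apply to 'J' (y = 9): D(9) = 19 * (9 - 20) mod 26 = 19 * -11 mod 26 = 25 -> 'Z'.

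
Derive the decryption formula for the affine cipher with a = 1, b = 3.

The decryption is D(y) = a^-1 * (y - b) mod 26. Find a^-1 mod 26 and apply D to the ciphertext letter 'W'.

Step 1: Find a^-1, the modular inverse of 1 mod 26.
Step 2: We need 1 * a^-1 = 1 (mod 26).
Step 3: 1 * 1 = 1 = 0 * 26 + 1, so a^-1 = 1.
Step 4: D(y) = 1(y - 3) mod 26.
Step 5: Apply to 'W' (y = 22): D(22) = 1 * (22 - 3) mod 26 = 1 * 19 mod 26 = 19 -> 'T'.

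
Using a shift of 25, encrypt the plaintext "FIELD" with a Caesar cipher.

Step 1: For each letter, shift forward by 25 positions (mod 26).
  F (position 5) -> position (5+25) mod 26 = 4 -> E
  I (position 8) -> position (8+25) mod 26 = 7 -> H
  E (position 4) -> position (4+25) mod 26 = 3 -> D
  L (position 11) -> position (11+25) mod 26 = 10 -> K
  D (position 3) -> position (3+25) mod 26 = 2 -> C
Result: EHDKC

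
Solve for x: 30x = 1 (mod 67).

Step 1: We need x such that 30 * x = 1 (mod 67).
Step 2: Using the extended Euclidean algorithm or trial:
  30 * 38 = 1140 = 17 * 67 + 1.
Step 3: Since 1140 mod 67 = 1, the inverse is x = 38.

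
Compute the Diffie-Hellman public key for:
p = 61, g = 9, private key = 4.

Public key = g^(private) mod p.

Step 1: A = g^a mod p = 9^4 mod 61.
  9^1 mod 61 = 9
  9^2 mod 61 = (9 * 9) mod 61 = 20
  9^3 mod 61 = (20 * 9) mod 61 = 58
  9^4 mod 61 = (58 * 9) mod 61 = 34
Result: A = 34.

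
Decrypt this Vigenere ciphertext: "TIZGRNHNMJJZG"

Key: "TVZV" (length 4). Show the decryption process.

Step 1: Key 'TVZV' has length 4. Extended key: TVZVTVZVTVZVT
Step 2: Decrypt each position:
  T(19) - T(19) = 0 = A
  I(8) - V(21) = 13 = N
  Z(25) - Z(25) = 0 = A
  G(6) - V(21) = 11 = L
  R(17) - T(19) = 24 = Y
  N(13) - V(21) = 18 = S
  H(7) - Z(25) = 8 = I
  N(13) - V(21) = 18 = S
  M(12) - T(19) = 19 = T
  J(9) - V(21) = 14 = O
  J(9) - Z(25) = 10 = K
  Z(25) - V(21) = 4 = E
  G(6) - T(19) = 13 = N
Plaintext: ANALYSISTOKEN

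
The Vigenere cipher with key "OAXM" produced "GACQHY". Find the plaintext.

Step 1: Extend key: OAXMOA
Step 2: Decrypt each letter (c - k) mod 26:
  G(6) - O(14) = (6-14) mod 26 = 18 = S
  A(0) - A(0) = (0-0) mod 26 = 0 = A
  C(2) - X(23) = (2-23) mod 26 = 5 = F
  Q(16) - M(12) = (16-12) mod 26 = 4 = E
  H(7) - O(14) = (7-14) mod 26 = 19 = T
  Y(24) - A(0) = (24-0) mod 26 = 24 = Y
Plaintext: SAFETY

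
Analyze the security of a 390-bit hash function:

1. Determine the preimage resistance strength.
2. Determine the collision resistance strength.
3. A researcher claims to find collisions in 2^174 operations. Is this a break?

Step 1: Preimage resistance requires brute-force of 2^390 operations.
Step 2: Collision resistance (birthday bound) = 2^(390/2) = 2^195.
Step 3: The claimed attack costs 2^174 operations.
Step 4: Since 2^174 < 2^195, the claimed attack beats the generic birthday bound, so collision resistance is broken.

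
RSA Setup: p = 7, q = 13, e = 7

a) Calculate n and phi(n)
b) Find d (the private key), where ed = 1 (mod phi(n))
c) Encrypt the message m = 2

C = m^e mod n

Step 1: n = 7 * 13 = 91.
Step 2: phi(n) = (7-1)(13-1) = 6 * 12 = 72.
Step 3: Find d = 7^(-1) mod 72 = 31.
  Verify: 7 * 31 = 217 = 1 (mod 72).
Step 4: C = 2^7 mod 91 = 37.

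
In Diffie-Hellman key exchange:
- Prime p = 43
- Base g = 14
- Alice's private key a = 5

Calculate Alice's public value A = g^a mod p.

Step 1: A = g^a mod p = 14^5 mod 43.
  14^1 mod 43 = 14
  14^2 mod 43 = (14 * 14) mod 43 = 24
  14^3 mod 43 = (24 * 14) mod 43 = 35
  14^4 mod 43 = (35 * 14) mod 43 = 17
  14^5 mod 43 = (17 * 14) mod 43 = 23
Result: A = 23.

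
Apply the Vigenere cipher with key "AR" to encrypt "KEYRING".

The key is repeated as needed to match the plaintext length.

Step 1: Repeat key to match plaintext length:
  Plaintext: KEYRING
  Key:       ARARARA
Step 2: Encrypt each letter:
  K(10) + A(0) = (10+0) mod 26 = 10 = K
  E(4) + R(17) = (4+17) mod 26 = 21 = V
  Y(24) + A(0) = (24+0) mod 26 = 24 = Y
  R(17) + R(17) = (17+17) mod 26 = 8 = I
  I(8) + A(0) = (8+0) mod 26 = 8 = I
  N(13) + R(17) = (13+17) mod 26 = 4 = E
  G(6) + A(0) = (6+0) mod 26 = 6 = G
Ciphertext: KVYIIEG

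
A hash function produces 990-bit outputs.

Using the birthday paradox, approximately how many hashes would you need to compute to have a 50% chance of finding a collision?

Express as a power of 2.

Step 1: The birthday paradox gives collision probability ~50% after sqrt(2^n) = 2^(n/2) hashes.
Step 2: For 990-bit output: 2^(990/2) = 2^495.
Step 3: Approximately 2^495 hash computations needed.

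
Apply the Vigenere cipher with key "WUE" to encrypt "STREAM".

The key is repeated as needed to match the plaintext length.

Step 1: Repeat key to match plaintext length:
  Plaintext: STREAM
  Key:       WUEWUE
Step 2: Encrypt each letter:
  S(18) + W(22) = (18+22) mod 26 = 14 = O
  T(19) + U(20) = (19+20) mod 26 = 13 = N
  R(17) + E(4) = (17+4) mod 26 = 21 = V
  E(4) + W(22) = (4+22) mod 26 = 0 = A
  A(0) + U(20) = (0+20) mod 26 = 20 = U
  M(12) + E(4) = (12+4) mod 26 = 16 = Q
Ciphertext: ONVAUQ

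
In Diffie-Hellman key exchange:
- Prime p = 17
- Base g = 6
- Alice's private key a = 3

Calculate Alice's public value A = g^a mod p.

Step 1: A = g^a mod p = 6^3 mod 17.
  6^1 mod 17 = 6
  6^2 mod 17 = (6 * 6) mod 17 = 2
  6^3 mod 17 = (2 * 6) mod 17 = 12
Result: A = 12.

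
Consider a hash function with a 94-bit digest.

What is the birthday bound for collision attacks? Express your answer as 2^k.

Step 1: The birthday paradox gives collision probability ~50% after sqrt(2^n) = 2^(n/2) hashes.
Step 2: For 94-bit output: 2^(94/2) = 2^47.
Step 3: Approximately 2^47 hash computations needed.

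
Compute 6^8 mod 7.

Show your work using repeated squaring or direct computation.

Step 1: Compute 6^8 mod 7 step by step, reducing modulo 7 at each step.
  6^1 mod 7 = 6
  6^2 mod 7 = (6 * 6) mod 7 = 1
  6^3 mod 7 = (1 * 6) mod 7 = 6
  6^4 mod 7 = (6 * 6) mod 7 = 1
  6^5 mod 7 = (1 * 6) mod 7 = 6
  6^6 mod 7 = (6 * 6) mod 7 = 1
  6^7 mod 7 = (1 * 6) mod 7 = 6
  6^8 mod 7 = (6 * 6) mod 7 = 1
Step 2: Result = 1.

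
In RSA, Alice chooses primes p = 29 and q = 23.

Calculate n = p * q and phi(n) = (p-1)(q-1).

Step 1: n = p * q = 29 * 23 = 667.
Step 2: phi(n) = (p-1)(q-1) = 28 * 22 = 616.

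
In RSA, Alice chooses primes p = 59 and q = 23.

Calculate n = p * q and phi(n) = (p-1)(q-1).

Step 1: n = p * q = 59 * 23 = 1357.
Step 2: phi(n) = (p-1)(q-1) = 58 * 22 = 1276.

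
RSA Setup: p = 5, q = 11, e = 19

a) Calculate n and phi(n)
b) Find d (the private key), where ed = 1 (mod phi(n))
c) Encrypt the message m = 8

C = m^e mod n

Step 1: n = 5 * 11 = 55.
Step 2: phi(n) = (5-1)(11-1) = 4 * 10 = 40.
Step 3: Find d = 19^(-1) mod 40 = 19.
  Verify: 19 * 19 = 361 = 1 (mod 40).
Step 4: C = 8^19 mod 55 = 7.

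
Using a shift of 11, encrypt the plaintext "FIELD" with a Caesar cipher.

Step 1: For each letter, shift forward by 11 positions (mod 26).
  F (position 5) -> position (5+11) mod 26 = 16 -> Q
  I (position 8) -> position (8+11) mod 26 = 19 -> T
  E (position 4) -> position (4+11) mod 26 = 15 -> P
  L (position 11) -> position (11+11) mod 26 = 22 -> W
  D (position 3) -> position (3+11) mod 26 = 14 -> O
Result: QTPWO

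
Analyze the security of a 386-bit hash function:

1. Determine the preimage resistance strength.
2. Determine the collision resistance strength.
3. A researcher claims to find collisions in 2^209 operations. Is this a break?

Step 1: Preimage resistance requires brute-force of 2^386 operations.
Step 2: Collision resistance (birthday bound) = 2^(386/2) = 2^193.
Step 3: The claimed attack costs 2^209 operations.
Step 4: Since 2^209 >= 2^193, the claimed attack is no faster than the generic birthday attack, so this does not break collision resistance.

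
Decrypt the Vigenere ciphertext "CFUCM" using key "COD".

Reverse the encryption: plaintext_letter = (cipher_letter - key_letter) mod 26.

Step 1: Extend key: CODCO
Step 2: Decrypt each letter (c - k) mod 26:
  C(2) - C(2) = (2-2) mod 26 = 0 = A
  F(5) - O(14) = (5-14) mod 26 = 17 = R
  U(20) - D(3) = (20-3) mod 26 = 17 = R
  C(2) - C(2) = (2-2) mod 26 = 0 = A
  M(12) - O(14) = (12-14) mod 26 = 24 = Y
Plaintext: ARRAY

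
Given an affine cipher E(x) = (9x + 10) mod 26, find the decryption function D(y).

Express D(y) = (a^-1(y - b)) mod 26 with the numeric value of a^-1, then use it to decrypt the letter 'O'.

Step 1: Find a^-1, the modular inverse of 9 mod 26.
Step 2: We need 9 * a^-1 = 1 (mod 26).
Step 3: 9 * 3 = 27 = 1 * 26 + 1, so a^-1 = 3.
Step 4: D(y) = 3(y - 10) mod 26.
Step 5: Apply to 'O' (y = 14): D(14) = 3 * (14 - 10) mod 26 = 3 * 4 mod 26 = 12 -> 'M'.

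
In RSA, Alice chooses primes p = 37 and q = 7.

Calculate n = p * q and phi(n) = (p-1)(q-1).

Step 1: n = p * q = 37 * 7 = 259.
Step 2: phi(n) = (p-1)(q-1) = 36 * 6 = 216.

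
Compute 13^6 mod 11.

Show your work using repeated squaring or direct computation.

Step 1: Compute 13^6 mod 11 step by step, reducing modulo 11 at each step.
  13^1 mod 11 = 2
  13^2 mod 11 = (2 * 13) mod 11 = 4
  13^3 mod 11 = (4 * 13) mod 11 = 8
  13^4 mod 11 = (8 * 13) mod 11 = 5
  13^5 mod 11 = (5 * 13) mod 11 = 10
  13^6 mod 11 = (10 * 13) mod 11 = 9
Step 2: Result = 9.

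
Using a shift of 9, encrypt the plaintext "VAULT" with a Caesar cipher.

Step 1: For each letter, shift forward by 9 positions (mod 26).
  V (position 21) -> position (21+9) mod 26 = 4 -> E
  A (position 0) -> position (0+9) mod 26 = 9 -> J
  U (position 20) -> position (20+9) mod 26 = 3 -> D
  L (position 11) -> position (11+9) mod 26 = 20 -> U
  T (position 19) -> position (19+9) mod 26 = 2 -> C
Result: EJDUC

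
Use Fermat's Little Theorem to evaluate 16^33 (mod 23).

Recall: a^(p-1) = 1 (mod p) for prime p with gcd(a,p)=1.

Step 1: Since 23 is prime, by Fermat's Little Theorem: 16^22 = 1 (mod 23).
Step 2: Reduce exponent: 33 mod 22 = 11.
Step 3: So 16^33 = 16^11 (mod 23).
Step 4: 16^11 mod 23 = 1.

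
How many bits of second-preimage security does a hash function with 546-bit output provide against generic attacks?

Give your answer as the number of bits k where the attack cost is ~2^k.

Step 1: The hash has a 546-bit output.
Step 2: Second-preimage resistance means: given a specific input x, it should be infeasible to find a different y with h(y) = h(x).
With a 546-bit output, a generic search for a second preimage costs about 2^546 evaluations (each trial matches the fixed target with probability 2^-546).
Step 3: Security level = 546 bits.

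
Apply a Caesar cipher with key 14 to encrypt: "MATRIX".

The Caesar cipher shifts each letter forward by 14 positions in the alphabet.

Step 1: For each letter, shift forward by 14 positions (mod 26).
  M (position 12) -> position (12+14) mod 26 = 0 -> A
  A (position 0) -> position (0+14) mod 26 = 14 -> O
  T (position 19) -> position (19+14) mod 26 = 7 -> H
  R (position 17) -> position (17+14) mod 26 = 5 -> F
  I (position 8) -> position (8+14) mod 26 = 22 -> W
  X (position 23) -> position (23+14) mod 26 = 11 -> L
Result: AOHFWL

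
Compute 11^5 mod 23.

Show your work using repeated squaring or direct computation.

Step 1: Compute 11^5 mod 23 step by step, reducing modulo 23 at each step.
  11^1 mod 23 = 11
  11^2 mod 23 = (11 * 11) mod 23 = 6
  11^3 mod 23 = (6 * 11) mod 23 = 20
  11^4 mod 23 = (20 * 11) mod 23 = 13
  11^5 mod 23 = (13 * 11) mod 23 = 5
Step 2: Result = 5.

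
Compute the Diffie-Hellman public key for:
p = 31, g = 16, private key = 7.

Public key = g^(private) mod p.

Step 1: A = g^a mod p = 16^7 mod 31.
  16^1 mod 31 = 16
  16^2 mod 31 = (16 * 16) mod 31 = 8
  16^3 mod 31 = (8 * 16) mod 31 = 4
  16^4 mod 31 = (4 * 16) mod 31 = 2
  16^5 mod 31 = (2 * 16) mod 31 = 1
  16^6 mod 31 = (1 * 16) mod 31 = 16
  16^7 mod 31 = (16 * 16) mod 31 = 8
Result: A = 8.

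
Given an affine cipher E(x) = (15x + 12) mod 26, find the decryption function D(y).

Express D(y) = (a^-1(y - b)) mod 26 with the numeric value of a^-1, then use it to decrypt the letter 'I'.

Step 1: Find a^-1, the modular inverse of 15 mod 26.
Step 2: We need 15 * a^-1 = 1 (mod 26).
Step 3: 15 * 7 = 105 = 4 * 26 + 1, so a^-1 = 7.
Step 4: D(y) = 7(y - 12) mod 26.
Step 5: Apply to 'I' (y = 8): D(8) = 7 * (8 - 12) mod 26 = 7 * -4 mod 26 = 24 -> 'Y'.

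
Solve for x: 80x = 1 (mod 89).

Step 1: We need x such that 80 * x = 1 (mod 89).
Step 2: Using the extended Euclidean algorithm or trial:
  80 * 79 = 6320 = 71 * 89 + 1.
Step 3: Since 6320 mod 89 = 1, the inverse is x = 79.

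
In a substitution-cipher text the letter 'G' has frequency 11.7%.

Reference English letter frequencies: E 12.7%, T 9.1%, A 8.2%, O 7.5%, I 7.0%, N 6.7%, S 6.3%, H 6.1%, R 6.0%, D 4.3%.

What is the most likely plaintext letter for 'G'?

Step 1: The observed frequency is 11.7%.
Step 2: Compare with English frequencies:
  E: 12.7% (difference: 1.0%) <-- closest
  T: 9.1% (difference: 2.6%)
  A: 8.2% (difference: 3.5%)
  O: 7.5% (difference: 4.2%)
  I: 7.0% (difference: 4.7%)
  N: 6.7% (difference: 5.0%)
  S: 6.3% (difference: 5.4%)
  H: 6.1% (difference: 5.6%)
  R: 6.0% (difference: 5.7%)
  D: 4.3% (difference: 7.4%)
Step 3: 'G' most likely represents 'E' (frequency 12.7%).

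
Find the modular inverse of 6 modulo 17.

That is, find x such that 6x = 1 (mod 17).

Step 1: We need x such that 6 * x = 1 (mod 17).
Step 2: Using the extended Euclidean algorithm or trial:
  6 * 3 = 18 = 1 * 17 + 1.
Step 3: Since 18 mod 17 = 1, the inverse is x = 3.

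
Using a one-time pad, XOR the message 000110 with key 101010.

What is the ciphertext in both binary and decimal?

Step 1: Write out the XOR operation bit by bit:
  Message: 000110
  Key:     101010
  XOR:     101100
Step 2: Convert to decimal: 101100 = 44.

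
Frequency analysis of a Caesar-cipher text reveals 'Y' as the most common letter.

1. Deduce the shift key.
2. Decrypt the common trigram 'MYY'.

Step 1: In English, 'E' is the most frequent letter (12.7%).
Step 2: The most frequent ciphertext letter is 'Y' (position 24).
Step 3: Shift = (24 - 4) mod 26 = 20.
Step 4: Decrypt 'MYY' by shifting back 20:
  M -> S
  Y -> E
  Y -> E
Step 5: 'MYY' decrypts to 'SEE'.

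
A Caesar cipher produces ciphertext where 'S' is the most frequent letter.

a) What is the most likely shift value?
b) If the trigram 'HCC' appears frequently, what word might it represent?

Step 1: In English, 'E' is the most frequent letter (12.7%).
Step 2: The most frequent ciphertext letter is 'S' (position 18).
Step 3: Shift = (18 - 4) mod 26 = 14.
Step 4: Decrypt 'HCC' by shifting back 14:
  H -> T
  C -> O
  C -> O
Step 5: 'HCC' decrypts to 'TOO'.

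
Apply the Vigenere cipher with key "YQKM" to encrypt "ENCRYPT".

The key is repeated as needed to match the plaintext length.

Step 1: Repeat key to match plaintext length:
  Plaintext: ENCRYPT
  Key:       YQKMYQK
Step 2: Encrypt each letter:
  E(4) + Y(24) = (4+24) mod 26 = 2 = C
  N(13) + Q(16) = (13+16) mod 26 = 3 = D
  C(2) + K(10) = (2+10) mod 26 = 12 = M
  R(17) + M(12) = (17+12) mod 26 = 3 = D
  Y(24) + Y(24) = (24+24) mod 26 = 22 = W
  P(15) + Q(16) = (15+16) mod 26 = 5 = F
  T(19) + K(10) = (19+10) mod 26 = 3 = D
Ciphertext: CDMDWFD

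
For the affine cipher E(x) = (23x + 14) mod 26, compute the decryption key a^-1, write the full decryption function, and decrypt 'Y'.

Step 1: Find a^-1, the modular inverse of 23 mod 26.
Step 2: We need 23 * a^-1 = 1 (mod 26).
Step 3: 23 * 17 = 391 = 15 * 26 + 1, so a^-1 = 17.
Step 4: D(y) = 17(y - 14) mod 26.
Step 5: Apply to 'Y' (y = 24): D(24) = 17 * (24 - 14) mod 26 = 17 * 10 mod 26 = 14 -> 'O'.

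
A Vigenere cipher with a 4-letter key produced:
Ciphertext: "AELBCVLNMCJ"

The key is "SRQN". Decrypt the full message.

Step 1: Key 'SRQN' has length 4. Extended key: SRQNSRQNSRQ
Step 2: Decrypt each position:
  A(0) - S(18) = 8 = I
  E(4) - R(17) = 13 = N
  L(11) - Q(16) = 21 = V
  B(1) - N(13) = 14 = O
  C(2) - S(18) = 10 = K
  V(21) - R(17) = 4 = E
  L(11) - Q(16) = 21 = V
  N(13) - N(13) = 0 = A
  M(12) - S(18) = 20 = U
  C(2) - R(17) = 11 = L
  J(9) - Q(16) = 19 = T
Plaintext: INVOKEVAULT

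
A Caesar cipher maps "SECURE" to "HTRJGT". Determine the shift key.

Step 1: Compare first letters: S (position 18) -> H (position 7).
Step 2: Shift = (7 - 18) mod 26 = 15.
The shift value is 15.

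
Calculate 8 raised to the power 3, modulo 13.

Step 1: Compute 8^3 mod 13 step by step, reducing modulo 13 at each step.
  8^1 mod 13 = 8
  8^2 mod 13 = (8 * 8) mod 13 = 12
  8^3 mod 13 = (12 * 8) mod 13 = 5
Step 2: Result = 5.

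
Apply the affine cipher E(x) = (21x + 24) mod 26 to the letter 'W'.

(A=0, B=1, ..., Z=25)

Step 1: Convert 'W' to number: x = 22.
Step 2: E(22) = (21 * 22 + 24) mod 26 = 486 mod 26 = 18.
Step 3: Convert 18 back to letter: S.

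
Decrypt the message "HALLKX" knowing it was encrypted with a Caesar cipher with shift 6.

Step 1: Reverse the shift by subtracting 6 from each letter position.
  H (position 7) -> position (7-6) mod 26 = 1 -> B
  A (position 0) -> position (0-6) mod 26 = 20 -> U
  L (position 11) -> position (11-6) mod 26 = 5 -> F
  L (position 11) -> position (11-6) mod 26 = 5 -> F
  K (position 10) -> position (10-6) mod 26 = 4 -> E
  X (position 23) -> position (23-6) mod 26 = 17 -> R
Decrypted message: BUFFER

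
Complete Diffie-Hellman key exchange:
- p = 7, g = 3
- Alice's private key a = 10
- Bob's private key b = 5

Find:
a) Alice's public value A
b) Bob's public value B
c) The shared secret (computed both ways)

Step 1: A = g^a mod p = 3^10 mod 7 = 4.
Step 2: B = g^b mod p = 3^5 mod 7 = 5.
Step 3: Alice computes s = B^a mod p = 5^10 mod 7 = 2.
Step 4: Bob computes s = A^b mod p = 4^5 mod 7 = 2.
Both sides agree: shared secret = 2.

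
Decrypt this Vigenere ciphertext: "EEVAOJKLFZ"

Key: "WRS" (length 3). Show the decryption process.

Step 1: Key 'WRS' has length 3. Extended key: WRSWRSWRSW
Step 2: Decrypt each position:
  E(4) - W(22) = 8 = I
  E(4) - R(17) = 13 = N
  V(21) - S(18) = 3 = D
  A(0) - W(22) = 4 = E
  O(14) - R(17) = 23 = X
  J(9) - S(18) = 17 = R
  K(10) - W(22) = 14 = O
  L(11) - R(17) = 20 = U
  F(5) - S(18) = 13 = N
  Z(25) - W(22) = 3 = D
Plaintext: INDEXROUND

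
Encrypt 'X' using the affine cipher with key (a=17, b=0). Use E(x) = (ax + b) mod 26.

Step 1: Convert 'X' to number: x = 23.
Step 2: E(23) = (17 * 23 + 0) mod 26 = 391 mod 26 = 1.
Step 3: Convert 1 back to letter: B.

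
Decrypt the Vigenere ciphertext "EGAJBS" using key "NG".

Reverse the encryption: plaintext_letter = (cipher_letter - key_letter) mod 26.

Step 1: Extend key: NGNGNG
Step 2: Decrypt each letter (c - k) mod 26:
  E(4) - N(13) = (4-13) mod 26 = 17 = R
  G(6) - G(6) = (6-6) mod 26 = 0 = A
  A(0) - N(13) = (0-13) mod 26 = 13 = N
  J(9) - G(6) = (9-6) mod 26 = 3 = D
  B(1) - N(13) = (1-13) mod 26 = 14 = O
  S(18) - G(6) = (18-6) mod 26 = 12 = M
Plaintext: RANDOM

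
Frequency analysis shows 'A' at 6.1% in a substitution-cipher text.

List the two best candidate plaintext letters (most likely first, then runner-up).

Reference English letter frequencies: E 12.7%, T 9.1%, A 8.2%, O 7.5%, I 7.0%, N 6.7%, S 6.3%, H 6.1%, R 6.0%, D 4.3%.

Step 1: Observed frequency of 'A' is 6.1%.
Step 2: Compute distances to each reference frequency and sort:
  H (6.1%): difference = 0.0% <-- BEST
  R (6.0%): difference = 0.1% <-- RUNNER-UP
  S (6.3%): difference = 0.2%
  N (6.7%): difference = 0.6%
  I (7.0%): difference = 0.9%
Step 3: Most likely is 'H' (6.1%, diff 0.0%); second most likely is 'R' (6.0%, diff 0.1%).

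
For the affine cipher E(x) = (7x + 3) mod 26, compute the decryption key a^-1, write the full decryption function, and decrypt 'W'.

Step 1: Find a^-1, the modular inverse of 7 mod 26.
Step 2: We need 7 * a^-1 = 1 (mod 26).
Step 3: 7 * 15 = 105 = 4 * 26 + 1, so a^-1 = 15.
Step 4: D(y) = 15(y - 3) mod 26.
Step 5: Apply to 'W' (y = 22): D(22) = 15 * (22 - 3) mod 26 = 15 * 19 mod 26 = 25 -> 'Z'.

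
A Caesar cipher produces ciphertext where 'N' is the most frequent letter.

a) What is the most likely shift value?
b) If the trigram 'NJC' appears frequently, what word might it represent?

Step 1: In English, 'E' is the most frequent letter (12.7%).
Step 2: The most frequent ciphertext letter is 'N' (position 13).
Step 3: Shift = (13 - 4) mod 26 = 9.
Step 4: Decrypt 'NJC' by shifting back 9:
  N -> E
  J -> A
  C -> T
Step 5: 'NJC' decrypts to 'EAT'.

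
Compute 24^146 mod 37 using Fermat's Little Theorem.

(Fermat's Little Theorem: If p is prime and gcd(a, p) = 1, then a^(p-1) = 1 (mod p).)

Step 1: Since 37 is prime, by Fermat's Little Theorem: 24^36 = 1 (mod 37).
Step 2: Reduce exponent: 146 mod 36 = 2.
Step 3: So 24^146 = 24^2 (mod 37).
Step 4: 24^2 mod 37 = 21.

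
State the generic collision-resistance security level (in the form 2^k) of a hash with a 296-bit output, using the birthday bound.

Step 1: The birthday paradox gives collision probability ~50% after sqrt(2^n) = 2^(n/2) hashes.
Step 2: For 296-bit output: 2^(296/2) = 2^148.
Step 3: Approximately 2^148 hash computations needed.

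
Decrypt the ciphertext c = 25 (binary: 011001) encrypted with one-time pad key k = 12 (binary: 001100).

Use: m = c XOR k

Step 1: XOR ciphertext with key:
  Ciphertext: 011001
  Key:        001100
  XOR:        010101
Step 2: Plaintext = 010101 = 21 in decimal.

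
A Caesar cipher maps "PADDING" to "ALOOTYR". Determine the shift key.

Step 1: Compare first letters: P (position 15) -> A (position 0).
Step 2: Shift = (0 - 15) mod 26 = 11.
The shift value is 11.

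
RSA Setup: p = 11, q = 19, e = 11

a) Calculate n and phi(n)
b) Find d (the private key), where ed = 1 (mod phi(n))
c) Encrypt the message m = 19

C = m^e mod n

Step 1: n = 11 * 19 = 209.
Step 2: phi(n) = (11-1)(19-1) = 10 * 18 = 180.
Step 3: Find d = 11^(-1) mod 180 = 131.
  Verify: 11 * 131 = 1441 = 1 (mod 180).
Step 4: C = 19^11 mod 209 = 19.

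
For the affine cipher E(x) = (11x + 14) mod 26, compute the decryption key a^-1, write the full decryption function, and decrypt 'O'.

Step 1: Find a^-1, the modular inverse of 11 mod 26.
Step 2: We need 11 * a^-1 = 1 (mod 26).
Step 3: 11 * 19 = 209 = 8 * 26 + 1, so a^-1 = 19.
Step 4: D(y) = 19(y - 14) mod 26.
Step 5: Apply to 'O' (y = 14): D(14) = 19 * (14 - 14) mod 26 = 19 * 0 mod 26 = 0 -> 'A'.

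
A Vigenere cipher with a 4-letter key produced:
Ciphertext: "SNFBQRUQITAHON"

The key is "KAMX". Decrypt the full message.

Step 1: Key 'KAMX' has length 4. Extended key: KAMXKAMXKAMXKA
Step 2: Decrypt each position:
  S(18) - K(10) = 8 = I
  N(13) - A(0) = 13 = N
  F(5) - M(12) = 19 = T
  B(1) - X(23) = 4 = E
  Q(16) - K(10) = 6 = G
  R(17) - A(0) = 17 = R
  U(20) - M(12) = 8 = I
  Q(16) - X(23) = 19 = T
  I(8) - K(10) = 24 = Y
  T(19) - A(0) = 19 = T
  A(0) - M(12) = 14 = O
  H(7) - X(23) = 10 = K
  O(14) - K(10) = 4 = E
  N(13) - A(0) = 13 = N
Plaintext: INTEGRITYTOKEN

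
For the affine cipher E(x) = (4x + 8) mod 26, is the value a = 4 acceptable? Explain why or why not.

Step 1: Compute gcd(4, 26).
Step 2: gcd(4, 26) = 2.
Since gcd = 2 != 1, 4 shares a common factor with 26, so it cannot be used.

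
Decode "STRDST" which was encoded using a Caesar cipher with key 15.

Step 1: Reverse the shift by subtracting 15 from each letter position.
  S (position 18) -> position (18-15) mod 26 = 3 -> D
  T (position 19) -> position (19-15) mod 26 = 4 -> E
  R (position 17) -> position (17-15) mod 26 = 2 -> C
  D (position 3) -> position (3-15) mod 26 = 14 -> O
  S (position 18) -> position (18-15) mod 26 = 3 -> D
  T (position 19) -> position (19-15) mod 26 = 4 -> E
Decrypted message: DECODE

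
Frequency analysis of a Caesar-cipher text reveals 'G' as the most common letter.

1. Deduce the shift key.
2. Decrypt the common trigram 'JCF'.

Step 1: In English, 'E' is the most frequent letter (12.7%).
Step 2: The most frequent ciphertext letter is 'G' (position 6).
Step 3: Shift = (6 - 4) mod 26 = 2.
Step 4: Decrypt 'JCF' by shifting back 2:
  J -> H
  C -> A
  F -> D
Step 5: 'JCF' decrypts to 'HAD'.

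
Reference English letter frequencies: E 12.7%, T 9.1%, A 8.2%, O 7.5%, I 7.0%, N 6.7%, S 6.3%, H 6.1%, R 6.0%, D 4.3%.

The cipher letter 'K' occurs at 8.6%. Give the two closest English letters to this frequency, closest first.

Step 1: Observed frequency of 'K' is 8.6%.
Step 2: Compute distances to each reference frequency and sort:
  A (8.2%): difference = 0.4% <-- BEST
  T (9.1%): difference = 0.5% <-- RUNNER-UP
  O (7.5%): difference = 1.1%
  I (7.0%): difference = 1.6%
  N (6.7%): difference = 1.9%
Step 3: Most likely is 'A' (8.2%, diff 0.4%); second most likely is 'T' (9.1%, diff 0.5%).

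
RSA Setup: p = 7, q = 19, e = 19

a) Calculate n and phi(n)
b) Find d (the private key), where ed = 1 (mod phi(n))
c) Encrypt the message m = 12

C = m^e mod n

Step 1: n = 7 * 19 = 133.
Step 2: phi(n) = (7-1)(19-1) = 6 * 18 = 108.
Step 3: Find d = 19^(-1) mod 108 = 91.
  Verify: 19 * 91 = 1729 = 1 (mod 108).
Step 4: C = 12^19 mod 133 = 12.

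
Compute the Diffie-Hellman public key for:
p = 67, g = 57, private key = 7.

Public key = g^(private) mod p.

Step 1: A = g^a mod p = 57^7 mod 67.
  57^1 mod 67 = 57
  57^2 mod 67 = (57 * 57) mod 67 = 33
  57^3 mod 67 = (33 * 57) mod 67 = 5
  57^4 mod 67 = (5 * 57) mod 67 = 17
  57^5 mod 67 = (17 * 57) mod 67 = 31
  57^6 mod 67 = (31 * 57) mod 67 = 25
  57^7 mod 67 = (25 * 57) mod 67 = 18
Result: A = 18.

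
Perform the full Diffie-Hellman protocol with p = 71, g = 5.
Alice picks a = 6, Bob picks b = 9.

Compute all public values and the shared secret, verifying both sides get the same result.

Step 1: A = g^a mod p = 5^6 mod 71 = 5.
Step 2: B = g^b mod p = 5^9 mod 71 = 57.
Step 3: Alice computes s = B^a mod p = 57^6 mod 71 = 57.
Step 4: Bob computes s = A^b mod p = 5^9 mod 71 = 57.
Both sides agree: shared secret = 57.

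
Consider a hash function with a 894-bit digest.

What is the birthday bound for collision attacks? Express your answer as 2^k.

Step 1: The birthday paradox gives collision probability ~50% after sqrt(2^n) = 2^(n/2) hashes.
Step 2: For 894-bit output: 2^(894/2) = 2^447.
Step 3: Approximately 2^447 hash computations needed.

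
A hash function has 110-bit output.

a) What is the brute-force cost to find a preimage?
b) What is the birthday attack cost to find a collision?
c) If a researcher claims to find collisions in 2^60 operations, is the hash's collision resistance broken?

Step 1: Preimage resistance requires brute-force of 2^110 operations.
Step 2: Collision resistance (birthday bound) = 2^(110/2) = 2^55.
Step 3: The claimed attack costs 2^60 operations.
Step 4: Since 2^60 >= 2^55, the claimed attack is no faster than the generic birthday attack, so this does not break collision resistance.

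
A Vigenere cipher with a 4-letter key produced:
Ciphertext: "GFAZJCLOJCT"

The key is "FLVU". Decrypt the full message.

Step 1: Key 'FLVU' has length 4. Extended key: FLVUFLVUFLV
Step 2: Decrypt each position:
  G(6) - F(5) = 1 = B
  F(5) - L(11) = 20 = U
  A(0) - V(21) = 5 = F
  Z(25) - U(20) = 5 = F
  J(9) - F(5) = 4 = E
  C(2) - L(11) = 17 = R
  L(11) - V(21) = 16 = Q
  O(14) - U(20) = 20 = U
  J(9) - F(5) = 4 = E
  C(2) - L(11) = 17 = R
  T(19) - V(21) = 24 = Y
Plaintext: BUFFERQUERY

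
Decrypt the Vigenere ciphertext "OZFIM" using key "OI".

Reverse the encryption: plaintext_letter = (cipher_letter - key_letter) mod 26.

Step 1: Extend key: OIOIO
Step 2: Decrypt each letter (c - k) mod 26:
  O(14) - O(14) = (14-14) mod 26 = 0 = A
  Z(25) - I(8) = (25-8) mod 26 = 17 = R
  F(5) - O(14) = (5-14) mod 26 = 17 = R
  I(8) - I(8) = (8-8) mod 26 = 0 = A
  M(12) - O(14) = (12-14) mod 26 = 24 = Y
Plaintext: ARRAY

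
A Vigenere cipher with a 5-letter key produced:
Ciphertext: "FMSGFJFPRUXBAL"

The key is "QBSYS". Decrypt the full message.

Step 1: Key 'QBSYS' has length 5. Extended key: QBSYSQBSYSQBSY
Step 2: Decrypt each position:
  F(5) - Q(16) = 15 = P
  M(12) - B(1) = 11 = L
  S(18) - S(18) = 0 = A
  G(6) - Y(24) = 8 = I
  F(5) - S(18) = 13 = N
  J(9) - Q(16) = 19 = T
  F(5) - B(1) = 4 = E
  P(15) - S(18) = 23 = X
  R(17) - Y(24) = 19 = T
  U(20) - S(18) = 2 = C
  X(23) - Q(16) = 7 = H
  B(1) - B(1) = 0 = A
  A(0) - S(18) = 8 = I
  L(11) - Y(24) = 13 = N
Plaintext: PLAINTEXTCHAIN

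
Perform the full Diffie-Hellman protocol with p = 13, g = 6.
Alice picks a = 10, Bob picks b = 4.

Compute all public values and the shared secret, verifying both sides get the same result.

Step 1: A = g^a mod p = 6^10 mod 13 = 4.
Step 2: B = g^b mod p = 6^4 mod 13 = 9.
Step 3: Alice computes s = B^a mod p = 9^10 mod 13 = 9.
Step 4: Bob computes s = A^b mod p = 4^4 mod 13 = 9.
Both sides agree: shared secret = 9.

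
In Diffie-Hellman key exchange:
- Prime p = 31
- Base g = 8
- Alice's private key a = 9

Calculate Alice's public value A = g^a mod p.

Step 1: A = g^a mod p = 8^9 mod 31.
  8^1 mod 31 = 8
  8^2 mod 31 = (8 * 8) mod 31 = 2
  8^3 mod 31 = (2 * 8) mod 31 = 16
  8^4 mod 31 = (16 * 8) mod 31 = 4
  8^5 mod 31 = (4 * 8) mod 31 = 1
  8^6 mod 31 = (1 * 8) mod 31 = 8
  8^7 mod 31 = (8 * 8) mod 31 = 2
  8^8 mod 31 = (2 * 8) mod 31 = 16
  8^9 mod 31 = (16 * 8) mod 31 = 4
Result: A = 4.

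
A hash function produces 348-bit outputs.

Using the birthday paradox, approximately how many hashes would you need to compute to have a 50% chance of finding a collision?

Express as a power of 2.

Step 1: The birthday paradox gives collision probability ~50% after sqrt(2^n) = 2^(n/2) hashes.
Step 2: For 348-bit output: 2^(348/2) = 2^174.
Step 3: Approximately 2^174 hash computations needed.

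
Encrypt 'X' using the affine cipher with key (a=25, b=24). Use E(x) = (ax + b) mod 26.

Step 1: Convert 'X' to number: x = 23.
Step 2: E(23) = (25 * 23 + 24) mod 26 = 599 mod 26 = 1.
Step 3: Convert 1 back to letter: B.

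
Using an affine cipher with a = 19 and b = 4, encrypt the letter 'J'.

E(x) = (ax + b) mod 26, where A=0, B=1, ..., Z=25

Step 1: Convert 'J' to number: x = 9.
Step 2: E(9) = (19 * 9 + 4) mod 26 = 175 mod 26 = 19.
Step 3: Convert 19 back to letter: T.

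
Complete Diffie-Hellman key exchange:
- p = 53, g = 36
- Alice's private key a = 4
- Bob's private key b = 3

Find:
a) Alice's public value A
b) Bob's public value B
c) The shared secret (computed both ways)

Step 1: A = g^a mod p = 36^4 mod 53 = 46.
Step 2: B = g^b mod p = 36^3 mod 53 = 16.
Step 3: Alice computes s = B^a mod p = 16^4 mod 53 = 28.
Step 4: Bob computes s = A^b mod p = 46^3 mod 53 = 28.
Both sides agree: shared secret = 28.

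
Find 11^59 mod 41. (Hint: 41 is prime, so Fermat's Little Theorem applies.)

Step 1: Since 41 is prime, by Fermat's Little Theorem: 11^40 = 1 (mod 41).
Step 2: Reduce exponent: 59 mod 40 = 19.
Step 3: So 11^59 = 11^19 (mod 41).
Step 4: 11^19 mod 41 = 26.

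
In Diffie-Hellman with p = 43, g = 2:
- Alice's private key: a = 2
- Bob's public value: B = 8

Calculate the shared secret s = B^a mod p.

Step 1: s = B^a mod p = 8^2 mod 43.
  8^1 mod 43 = 8
  8^2 mod 43 = (8 * 8) mod 43 = 21
Result: shared secret = 21.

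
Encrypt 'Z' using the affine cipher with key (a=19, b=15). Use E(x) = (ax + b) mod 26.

Step 1: Convert 'Z' to number: x = 25.
Step 2: E(25) = (19 * 25 + 15) mod 26 = 490 mod 26 = 22.
Step 3: Convert 22 back to letter: W.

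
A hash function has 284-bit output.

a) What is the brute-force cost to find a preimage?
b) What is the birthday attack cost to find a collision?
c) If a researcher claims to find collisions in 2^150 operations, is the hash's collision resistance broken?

Step 1: Preimage resistance requires brute-force of 2^284 operations.
Step 2: Collision resistance (birthday bound) = 2^(284/2) = 2^142.
Step 3: The claimed attack costs 2^150 operations.
Step 4: Since 2^150 >= 2^142, the claimed attack is no faster than the generic birthday attack, so this does not break collision resistance.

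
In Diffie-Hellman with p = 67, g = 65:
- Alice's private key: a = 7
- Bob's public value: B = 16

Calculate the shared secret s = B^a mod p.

Step 1: s = B^a mod p = 16^7 mod 67.
  16^1 mod 67 = 16
  16^2 mod 67 = (16 * 16) mod 67 = 55
  16^3 mod 67 = (55 * 16) mod 67 = 9
  16^4 mod 67 = (9 * 16) mod 67 = 10
  16^5 mod 67 = (10 * 16) mod 67 = 26
  16^6 mod 67 = (26 * 16) mod 67 = 14
  16^7 mod 67 = (14 * 16) mod 67 = 23
Result: shared secret = 23.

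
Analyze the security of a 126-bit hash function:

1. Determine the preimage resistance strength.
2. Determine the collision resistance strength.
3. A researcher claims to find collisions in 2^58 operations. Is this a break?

Step 1: Preimage resistance requires brute-force of 2^126 operations.
Step 2: Collision resistance (birthday bound) = 2^(126/2) = 2^63.
Step 3: The claimed attack costs 2^58 operations.
Step 4: Since 2^58 < 2^63, the claimed attack beats the generic birthday bound, so collision resistance is broken.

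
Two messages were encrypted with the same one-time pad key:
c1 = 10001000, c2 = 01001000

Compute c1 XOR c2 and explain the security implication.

Step 1: c1 XOR c2 = (m1 XOR k) XOR (m2 XOR k).
Step 2: By XOR associativity/commutativity: = m1 XOR m2 XOR k XOR k = m1 XOR m2.
Step 3: 10001000 XOR 01001000 = 11000000 = 192.
Step 4: The key cancels out! An attacker learns m1 XOR m2 = 192, revealing the relationship between plaintexts.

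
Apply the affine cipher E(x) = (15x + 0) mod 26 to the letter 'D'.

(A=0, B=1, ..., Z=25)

Step 1: Convert 'D' to number: x = 3.
Step 2: E(3) = (15 * 3 + 0) mod 26 = 45 mod 26 = 19.
Step 3: Convert 19 back to letter: T.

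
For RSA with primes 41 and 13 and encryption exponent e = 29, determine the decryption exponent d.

Step 1: n = 41 * 13 = 533.
Step 2: phi(n) = 40 * 12 = 480.
Step 3: Find d such that 29 * d = 1 (mod 480).
Step 4: d = 29^(-1) mod 480 = 149.
Verification: 29 * 149 = 4321 = 9 * 480 + 1.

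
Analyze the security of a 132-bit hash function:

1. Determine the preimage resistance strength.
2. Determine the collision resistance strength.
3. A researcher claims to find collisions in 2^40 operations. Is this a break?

Step 1: Preimage resistance requires brute-force of 2^132 operations.
Step 2: Collision resistance (birthday bound) = 2^(132/2) = 2^66.
Step 3: The claimed attack costs 2^40 operations.
Step 4: Since 2^40 < 2^66, the claimed attack beats the generic birthday bound, so collision resistance is broken.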